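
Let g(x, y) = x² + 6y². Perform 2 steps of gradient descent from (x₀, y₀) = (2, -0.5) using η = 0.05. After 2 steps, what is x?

1.62

∇g = (2x, 12y)
(x₁, y₁) = (2, -0.5) − 0.05·(4, -6) = (1.8, -0.2)
(x₂, y₂) = (1.8, -0.2) − 0.05·(3.6, -2.4) = (1.62, -0.08)
x = 1.62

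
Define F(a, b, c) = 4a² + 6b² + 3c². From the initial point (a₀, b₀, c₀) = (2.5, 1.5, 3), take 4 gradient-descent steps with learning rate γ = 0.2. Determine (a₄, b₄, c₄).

(0.324, 5.7624, 0.0048)

∇F = (8a, 12b, 6c)
Step 1: at (2.5, 1.5, 3), ∇F = (20, 18, 18) → (2.5, 1.5, 3) − 0.2·(20, 18, 18) = (-1.5, -2.1, -0.6)
Step 2: at (-1.5, -2.1, -0.6), ∇F = (-12, -25.2, -3.6) → (-1.5, -2.1, -0.6) − 0.2·(-12, -25.2, -3.6) = (0.9, 2.94, 0.12)
Step 3: at (0.9, 2.94, 0.12), ∇F = (7.2, 35.28, 0.72) → (0.9, 2.94, 0.12) − 0.2·(7.2, 35.28, 0.72) = (-0.54, -4.116, -0.024)
Step 4: at (-0.54, -4.116, -0.024), ∇F = (-4.32, -49.392, -0.144) → (-0.54, -4.116, -0.024) − 0.2·(-4.32, -49.392, -0.144) = (0.324, 5.7624, 0.0048)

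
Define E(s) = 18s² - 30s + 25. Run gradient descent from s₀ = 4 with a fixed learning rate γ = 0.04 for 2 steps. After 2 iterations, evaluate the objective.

19.26531328

E′(s) = 36s - 30
s₁ = 4 − 0.04·114 = -0.56
s₂ = -0.56 − 0.04·(-50.16) = 1.4464
E(1.4464) = 19.26531328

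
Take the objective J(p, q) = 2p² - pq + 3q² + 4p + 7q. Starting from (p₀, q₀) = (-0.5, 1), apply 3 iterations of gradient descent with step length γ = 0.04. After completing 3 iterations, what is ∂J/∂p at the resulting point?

∇J = (4p - q + 4, -p + 6q + 7)
Step 1: at (-0.5, 1), ∇J = (1, 13.5) → (-0.5, 1) − 0.04·(1, 13.5) = (-0.54, 0.46)
Step 2: at (-0.54, 0.46), ∇J = (1.38, 10.3) → (-0.54, 0.46) − 0.04·(1.38, 10.3) = (-0.5952, 0.048)
Step 3: at (-0.5952, 0.048), ∇J = (1.5712, 7.8832) → (-0.5952, 0.048) − 0.04·(1.5712, 7.8832) = (-0.658048, -0.267328)
∂J/∂p at (-0.658048, -0.267328) = 1.635136

1.635136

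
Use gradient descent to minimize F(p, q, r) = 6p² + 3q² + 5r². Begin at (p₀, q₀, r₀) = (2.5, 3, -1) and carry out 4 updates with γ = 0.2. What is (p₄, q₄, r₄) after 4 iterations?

(9.604, 0.0048, -1)

∇F = (12p, 6q, 10r)
Step 1: at (2.5, 3, -1), ∇F = (30, 18, -10) → (2.5, 3, -1) − 0.2·(30, 18, -10) = (-3.5, -0.6, 1)
Step 2: at (-3.5, -0.6, 1), ∇F = (-42, -3.6, 10) → (-3.5, -0.6, 1) − 0.2·(-42, -3.6, 10) = (4.9, 0.12, -1)
Step 3: at (4.9, 0.12, -1), ∇F = (58.8, 0.72, -10) → (4.9, 0.12, -1) − 0.2·(58.8, 0.72, -10) = (-6.86, -0.024, 1)
Step 4: at (-6.86, -0.024, 1), ∇F = (-82.32, -0.144, 10) → (-6.86, -0.024, 1) − 0.2·(-82.32, -0.144, 10) = (9.604, 0.0048, -1)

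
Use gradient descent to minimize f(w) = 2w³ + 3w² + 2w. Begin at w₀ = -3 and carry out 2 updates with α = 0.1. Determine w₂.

f′(w) = 6w² + 6w + 2
Step 1: f′(-3) = 38; w₁ = -3 − 0.1·38 = -6.8
Step 2: f′(-6.8) = 238.64; w₂ = -6.8 − 0.1·238.64 = -30.664

-30.664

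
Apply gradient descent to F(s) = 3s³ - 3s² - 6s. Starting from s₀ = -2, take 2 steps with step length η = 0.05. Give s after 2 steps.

-12.5945

F′(s) = 9s² - 6s - 6
Step 1: F′(-2) = 42; s₁ = -2 − 0.05·42 = -4.1
Step 2: F′(-4.1) = 169.89; s₂ = -4.1 − 0.05·169.89 = -12.5945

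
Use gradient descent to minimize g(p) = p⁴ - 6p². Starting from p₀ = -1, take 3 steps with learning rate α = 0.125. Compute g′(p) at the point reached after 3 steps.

-8

g′(p) = 4p³ - 12p
Step 1: g′(-1) = 8; p₁ = -1 − 0.125·8 = -2
Step 2: g′(-2) = -8; p₂ = -2 − 0.125·(-8) = -1
Step 3: g′(-1) = 8; p₃ = -1 − 0.125·8 = -2
g′(p) at (-2) = -8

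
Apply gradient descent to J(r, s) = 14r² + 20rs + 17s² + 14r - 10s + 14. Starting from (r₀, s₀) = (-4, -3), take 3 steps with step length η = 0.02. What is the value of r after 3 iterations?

∇J = (28r + 20s + 14, 20r + 34s - 10)
Step 1: at (-4, -3), ∇J = (-158, -192) → (-4, -3) − 0.02·(-158, -192) = (-0.84, 0.84)
Step 2: at (-0.84, 0.84), ∇J = (7.28, 1.76) → (-0.84, 0.84) − 0.02·(7.28, 1.76) = (-0.9856, 0.8048)
Step 3: at (-0.9856, 0.8048), ∇J = (2.4992, -2.3488) → (-0.9856, 0.8048) − 0.02·(2.4992, -2.3488) = (-1.035584, 0.851776)
r = -1.035584

-1.035584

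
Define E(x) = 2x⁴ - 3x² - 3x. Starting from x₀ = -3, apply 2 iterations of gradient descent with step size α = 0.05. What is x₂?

-130.84605

E′(x) = 8x³ - 6x - 3
Step 1: E′(-3) = -201; x₁ = -3 − 0.05·(-201) = 7.05
Step 2: E′(7.05) = 2757.921; x₂ = 7.05 − 0.05·2757.921 = -130.84605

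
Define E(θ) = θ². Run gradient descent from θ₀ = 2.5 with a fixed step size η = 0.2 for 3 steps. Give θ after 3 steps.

E′(θ) = 2θ
θ₁ = 2.5 − 0.2·5 = 1.5
θ₂ = 1.5 − 0.2·3 = 0.9
θ₃ = 0.9 − 0.2·1.8 = 0.54

0.54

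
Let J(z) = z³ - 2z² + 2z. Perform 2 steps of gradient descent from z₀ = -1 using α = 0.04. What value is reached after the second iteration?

J′(z) = 3z² - 4z + 2
Step 1: J′(-1) = 9; z₁ = -1 − 0.04·9 = -1.36
Step 2: J′(-1.36) = 12.9888; z₂ = -1.36 − 0.04·12.9888 = -1.879552

-1.879552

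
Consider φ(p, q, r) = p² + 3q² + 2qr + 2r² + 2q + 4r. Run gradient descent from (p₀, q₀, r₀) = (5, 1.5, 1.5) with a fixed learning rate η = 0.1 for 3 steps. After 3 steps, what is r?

∇φ = (2p, 6q + 2r + 2, 2q + 4r + 4)
Step 1: at (5, 1.5, 1.5), ∇φ = (10, 14, 13) → (5, 1.5, 1.5) − 0.1·(10, 14, 13) = (4, 0.1, 0.2)
Step 2: at (4, 0.1, 0.2), ∇φ = (8, 3, 5) → (4, 0.1, 0.2) − 0.1·(8, 3, 5) = (3.2, -0.2, -0.3)
Step 3: at (3.2, -0.2, -0.3), ∇φ = (6.4, 0.2, 2.4) → (3.2, -0.2, -0.3) − 0.1·(6.4, 0.2, 2.4) = (2.56, -0.22, -0.54)
r = -0.54

-0.54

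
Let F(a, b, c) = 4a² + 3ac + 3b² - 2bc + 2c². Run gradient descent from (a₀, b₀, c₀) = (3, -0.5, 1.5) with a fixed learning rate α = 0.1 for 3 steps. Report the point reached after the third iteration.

(0.0375, -0.009, -0.065)

∇F = (8a + 3c, 6b - 2c, 3a - 2b + 4c)
(a₁, b₁, c₁) = (3, -0.5, 1.5) − 0.1·(28.5, -6, 16) = (0.15, 0.1, -0.1)
(a₂, b₂, c₂) = (0.15, 0.1, -0.1) − 0.1·(0.9, 0.8, -0.15) = (0.06, 0.02, -0.085)
(a₃, b₃, c₃) = (0.06, 0.02, -0.085) − 0.1·(0.225, 0.29, -0.2) = (0.0375, -0.009, -0.065)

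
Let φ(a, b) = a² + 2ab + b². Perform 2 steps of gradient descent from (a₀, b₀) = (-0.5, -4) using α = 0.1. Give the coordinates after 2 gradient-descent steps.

∇φ = (2a + 2b, 2a + 2b)
Step 1: at (-0.5, -4), ∇φ = (-9, -9) → (-0.5, -4) − 0.1·(-9, -9) = (0.4, -3.1)
Step 2: at (0.4, -3.1), ∇φ = (-5.4, -5.4) → (0.4, -3.1) − 0.1·(-5.4, -5.4) = (0.94, -2.56)

(0.94, -2.56)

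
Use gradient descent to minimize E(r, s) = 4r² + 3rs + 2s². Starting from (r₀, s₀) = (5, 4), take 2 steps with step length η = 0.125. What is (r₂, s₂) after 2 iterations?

(-0.046875, 0.625)

∇E = (8r + 3s, 3r + 4s)
(r₁, s₁) = (5, 4) − 0.125·(52, 31) = (-1.5, 0.125)
(r₂, s₂) = (-1.5, 0.125) − 0.125·(-11.625, -4) = (-0.046875, 0.625)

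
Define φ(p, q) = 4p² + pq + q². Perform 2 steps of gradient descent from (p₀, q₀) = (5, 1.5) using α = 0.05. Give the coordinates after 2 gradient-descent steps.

∇φ = (8p + q, p + 2q)
Step 1: at (5, 1.5), ∇φ = (41.5, 8) → (5, 1.5) − 0.05·(41.5, 8) = (2.925, 1.1)
Step 2: at (2.925, 1.1), ∇φ = (24.5, 5.125) → (2.925, 1.1) − 0.05·(24.5, 5.125) = (1.7, 0.84375)

(1.7, 0.84375)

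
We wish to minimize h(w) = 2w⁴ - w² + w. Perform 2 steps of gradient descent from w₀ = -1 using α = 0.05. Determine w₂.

h′(w) = 8w³ - 2w + 1
Step 1: h′(-1) = -5; w₁ = -1 − 0.05·(-5) = -0.75
Step 2: h′(-0.75) = -0.875; w₂ = -0.75 − 0.05·(-0.875) = -0.70625

-0.70625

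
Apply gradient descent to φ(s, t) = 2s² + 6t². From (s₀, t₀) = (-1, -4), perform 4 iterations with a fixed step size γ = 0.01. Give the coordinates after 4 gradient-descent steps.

∇φ = (4s, 12t)
Step 1: at (-1, -4), ∇φ = (-4, -48) → (-1, -4) − 0.01·(-4, -48) = (-0.96, -3.52)
Step 2: at (-0.96, -3.52), ∇φ = (-3.84, -42.24) → (-0.96, -3.52) − 0.01·(-3.84, -42.24) = (-0.9216, -3.0976)
Step 3: at (-0.9216, -3.0976), ∇φ = (-3.6864, -37.1712) → (-0.9216, -3.0976) − 0.01·(-3.6864, -37.1712) = (-0.884736, -2.725888)
Step 4: at (-0.884736, -2.725888), ∇φ = (-3.538944, -32.710656) → (-0.884736, -2.725888) − 0.01·(-3.538944, -32.710656) = (-0.84934656, -2.39878144)

(-0.84934656, -2.39878144)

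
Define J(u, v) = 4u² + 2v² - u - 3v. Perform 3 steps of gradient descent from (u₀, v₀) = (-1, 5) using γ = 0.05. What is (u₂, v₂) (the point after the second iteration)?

(-0.28, 3.47)

∇J = (8u - 1, 4v - 3)
Step 1: at (-1, 5), ∇J = (-9, 17) → (-1, 5) − 0.05·(-9, 17) = (-0.55, 4.15)
Step 2: at (-0.55, 4.15), ∇J = (-5.4, 13.6) → (-0.55, 4.15) − 0.05·(-5.4, 13.6) = (-0.28, 3.47)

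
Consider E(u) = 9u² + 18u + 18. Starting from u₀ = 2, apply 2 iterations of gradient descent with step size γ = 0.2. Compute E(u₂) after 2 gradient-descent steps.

3710.5056

E′(u) = 18u + 18
u₁ = 2 − 0.2·54 = -8.8
u₂ = -8.8 − 0.2·(-140.4) = 19.28
E(19.28) = 3710.5056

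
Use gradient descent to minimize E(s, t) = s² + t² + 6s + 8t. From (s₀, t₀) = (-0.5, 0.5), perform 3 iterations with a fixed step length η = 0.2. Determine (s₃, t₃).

∇E = (2s + 6, 2t + 8)
Step 1: at (-0.5, 0.5), ∇E = (5, 9) → (-0.5, 0.5) − 0.2·(5, 9) = (-1.5, -1.3)
Step 2: at (-1.5, -1.3), ∇E = (3, 5.4) → (-1.5, -1.3) − 0.2·(3, 5.4) = (-2.1, -2.38)
Step 3: at (-2.1, -2.38), ∇E = (1.8, 3.24) → (-2.1, -2.38) − 0.2·(1.8, 3.24) = (-2.46, -3.028)

(-2.46, -3.028)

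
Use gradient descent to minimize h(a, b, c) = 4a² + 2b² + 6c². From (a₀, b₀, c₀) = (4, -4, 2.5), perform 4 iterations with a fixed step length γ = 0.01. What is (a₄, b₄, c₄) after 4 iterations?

∇h = (8a, 4b, 12c)
Step 1: at (4, -4, 2.5), ∇h = (32, -16, 30) → (4, -4, 2.5) − 0.01·(32, -16, 30) = (3.68, -3.84, 2.2)
Step 2: at (3.68, -3.84, 2.2), ∇h = (29.44, -15.36, 26.4) → (3.68, -3.84, 2.2) − 0.01·(29.44, -15.36, 26.4) = (3.3856, -3.6864, 1.936)
Step 3: at (3.3856, -3.6864, 1.936), ∇h = (27.0848, -14.7456, 23.232) → (3.3856, -3.6864, 1.936) − 0.01·(27.0848, -14.7456, 23.232) = (3.114752, -3.538944, 1.70368)
Step 4: at (3.114752, -3.538944, 1.70368), ∇h = (24.918016, -14.155776, 20.44416) → (3.114752, -3.538944, 1.70368) − 0.01·(24.918016, -14.155776, 20.44416) = (2.86557184, -3.39738624, 1.4992384)

(2.86557184, -3.39738624, 1.4992384)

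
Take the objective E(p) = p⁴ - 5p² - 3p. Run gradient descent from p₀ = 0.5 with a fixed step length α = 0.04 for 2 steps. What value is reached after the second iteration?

E′(p) = 4p³ - 10p - 3
p₁ = 0.5 − 0.04·(-7.5) = 0.8
p₂ = 0.8 − 0.04·(-8.952) = 1.15808

1.15808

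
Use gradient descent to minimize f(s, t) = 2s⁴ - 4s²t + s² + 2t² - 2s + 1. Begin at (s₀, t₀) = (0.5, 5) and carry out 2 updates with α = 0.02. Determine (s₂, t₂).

∇f = (8s³ - 8st + 2s - 2, -4s² + 4t)
(s₁, t₁) = (0.5, 5) − 0.02·(-20, 19) = (0.9, 4.62)
(s₂, t₂) = (0.9, 4.62) − 0.02·(-27.632, 15.24) = (1.45264, 4.3152)

(1.45264, 4.3152)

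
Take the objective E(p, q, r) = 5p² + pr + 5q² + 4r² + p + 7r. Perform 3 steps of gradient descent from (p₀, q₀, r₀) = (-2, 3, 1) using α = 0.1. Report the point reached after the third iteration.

∇E = (10p + r + 1, 10q, p + 8r + 7)
Step 1: at (-2, 3, 1), ∇E = (-18, 30, 13) → (-2, 3, 1) − 0.1·(-18, 30, 13) = (-0.2, 0, -0.3)
Step 2: at (-0.2, 0, -0.3), ∇E = (-1.3, 0, 4.4) → (-0.2, 0, -0.3) − 0.1·(-1.3, 0, 4.4) = (-0.07, 0, -0.74)
Step 3: at (-0.07, 0, -0.74), ∇E = (-0.44, 0, 1.01) → (-0.07, 0, -0.74) − 0.1·(-0.44, 0, 1.01) = (-0.026, 0, -0.841)

(-0.026, 0, -0.841)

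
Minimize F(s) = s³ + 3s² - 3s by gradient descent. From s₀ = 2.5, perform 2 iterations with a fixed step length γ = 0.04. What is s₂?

0.891652

F′(s) = 3s² + 6s - 3
s₁ = 2.5 − 0.04·30.75 = 1.27
s₂ = 1.27 − 0.04·9.4587 = 0.891652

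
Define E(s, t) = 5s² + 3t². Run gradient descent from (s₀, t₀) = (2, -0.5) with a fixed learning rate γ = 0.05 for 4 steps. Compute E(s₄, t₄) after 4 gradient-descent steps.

0.1213610075

∇E = (10s, 6t)
Step 1: at (2, -0.5), ∇E = (20, -3) → (2, -0.5) − 0.05·(20, -3) = (1, -0.35)
Step 2: at (1, -0.35), ∇E = (10, -2.1) → (1, -0.35) − 0.05·(10, -2.1) = (0.5, -0.245)
Step 3: at (0.5, -0.245), ∇E = (5, -1.47) → (0.5, -0.245) − 0.05·(5, -1.47) = (0.25, -0.1715)
Step 4: at (0.25, -0.1715), ∇E = (2.5, -1.029) → (0.25, -0.1715) − 0.05·(2.5, -1.029) = (0.125, -0.12005)
E(0.125, -0.12005) = 0.1213610075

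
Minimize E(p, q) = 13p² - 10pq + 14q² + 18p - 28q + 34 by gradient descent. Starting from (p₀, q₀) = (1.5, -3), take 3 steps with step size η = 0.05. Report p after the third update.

-2.0715

∇E = (26p - 10q + 18, -10p + 28q - 28)
Step 1: at (1.5, -3), ∇E = (87, -127) → (1.5, -3) − 0.05·(87, -127) = (-2.85, 3.35)
Step 2: at (-2.85, 3.35), ∇E = (-89.6, 94.3) → (-2.85, 3.35) − 0.05·(-89.6, 94.3) = (1.63, -1.365)
Step 3: at (1.63, -1.365), ∇E = (74.03, -82.52) → (1.63, -1.365) − 0.05·(74.03, -82.52) = (-2.0715, 2.761)
p = -2.0715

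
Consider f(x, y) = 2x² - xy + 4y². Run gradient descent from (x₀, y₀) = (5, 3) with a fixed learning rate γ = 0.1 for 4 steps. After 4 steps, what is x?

∇f = (4x - y, -x + 8y)
(x₁, y₁) = (5, 3) − 0.1·(17, 19) = (3.3, 1.1)
(x₂, y₂) = (3.3, 1.1) − 0.1·(12.1, 5.5) = (2.09, 0.55)
(x₃, y₃) = (2.09, 0.55) − 0.1·(7.81, 2.31) = (1.309, 0.319)
(x₄, y₄) = (1.309, 0.319) − 0.1·(4.917, 1.243) = (0.8173, 0.1947)
x = 0.8173

0.8173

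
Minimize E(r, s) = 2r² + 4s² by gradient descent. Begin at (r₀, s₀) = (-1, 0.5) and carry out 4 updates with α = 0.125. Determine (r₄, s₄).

(-0.0625, 0)

∇E = (4r, 8s)
(r₁, s₁) = (-1, 0.5) − 0.125·(-4, 4) = (-0.5, 0)
(r₂, s₂) = (-0.5, 0) − 0.125·(-2, 0) = (-0.25, 0)
(r₃, s₃) = (-0.25, 0) − 0.125·(-1, 0) = (-0.125, 0)
(r₄, s₄) = (-0.125, 0) − 0.125·(-0.5, 0) = (-0.0625, 0)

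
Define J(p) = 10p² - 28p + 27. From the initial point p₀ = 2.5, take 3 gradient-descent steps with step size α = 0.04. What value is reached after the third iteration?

J′(p) = 20p - 28
p₁ = 2.5 − 0.04·22 = 1.62
p₂ = 1.62 − 0.04·4.4 = 1.444
p₃ = 1.444 − 0.04·0.88 = 1.4088

1.4088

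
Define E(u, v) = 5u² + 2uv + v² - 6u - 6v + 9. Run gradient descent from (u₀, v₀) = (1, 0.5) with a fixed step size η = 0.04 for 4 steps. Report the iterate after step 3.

(0.582528, 0.873056)

∇E = (10u + 2v - 6, 2u + 2v - 6)
Step 1: at (1, 0.5), ∇E = (5, -3) → (1, 0.5) − 0.04·(5, -3) = (0.8, 0.62)
Step 2: at (0.8, 0.62), ∇E = (3.24, -3.16) → (0.8, 0.62) − 0.04·(3.24, -3.16) = (0.6704, 0.7464)
Step 3: at (0.6704, 0.7464), ∇E = (2.1968, -3.1664) → (0.6704, 0.7464) − 0.04·(2.1968, -3.1664) = (0.582528, 0.873056)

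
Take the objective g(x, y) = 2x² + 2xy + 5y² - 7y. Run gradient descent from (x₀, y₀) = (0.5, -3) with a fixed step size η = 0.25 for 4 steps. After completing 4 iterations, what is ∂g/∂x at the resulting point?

∇g = (4x + 2y, 2x + 10y - 7)
(x₁, y₁) = (0.5, -3) − 0.25·(-4, -36) = (1.5, 6)
(x₂, y₂) = (1.5, 6) − 0.25·(18, 56) = (-3, -8)
(x₃, y₃) = (-3, -8) − 0.25·(-28, -93) = (4, 15.25)
(x₄, y₄) = (4, 15.25) − 0.25·(46.5, 153.5) = (-7.625, -23.125)
∂g/∂x at (-7.625, -23.125) = -76.75

-76.75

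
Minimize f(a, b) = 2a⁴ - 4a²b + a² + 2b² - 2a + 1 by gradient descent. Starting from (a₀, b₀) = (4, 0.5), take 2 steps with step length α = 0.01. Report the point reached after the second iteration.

(-0.98609536, 1.116816)

∇f = (8a³ - 8ab + 2a - 2, -4a² + 4b)
(a₁, b₁) = (4, 0.5) − 0.01·(502, -62) = (-1.02, 1.12)
(a₂, b₂) = (-1.02, 1.12) − 0.01·(-3.390464, 0.3184) = (-0.98609536, 1.116816)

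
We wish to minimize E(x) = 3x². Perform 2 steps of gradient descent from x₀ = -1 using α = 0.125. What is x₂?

-0.0625

E′(x) = 6x
x₁ = -1 − 0.125·(-6) = -0.25
x₂ = -0.25 − 0.125·(-1.5) = -0.0625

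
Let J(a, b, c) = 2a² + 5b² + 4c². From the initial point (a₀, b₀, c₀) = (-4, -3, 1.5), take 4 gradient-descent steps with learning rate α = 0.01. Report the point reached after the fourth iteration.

∇J = (4a, 10b, 8c)
(a₁, b₁, c₁) = (-4, -3, 1.5) − 0.01·(-16, -30, 12) = (-3.84, -2.7, 1.38)
(a₂, b₂, c₂) = (-3.84, -2.7, 1.38) − 0.01·(-15.36, -27, 11.04) = (-3.6864, -2.43, 1.2696)
(a₃, b₃, c₃) = (-3.6864, -2.43, 1.2696) − 0.01·(-14.7456, -24.3, 10.1568) = (-3.538944, -2.187, 1.168032)
(a₄, b₄, c₄) = (-3.538944, -2.187, 1.168032) − 0.01·(-14.155776, -21.87, 9.344256) = (-3.39738624, -1.9683, 1.07458944)

(-3.39738624, -1.9683, 1.07458944)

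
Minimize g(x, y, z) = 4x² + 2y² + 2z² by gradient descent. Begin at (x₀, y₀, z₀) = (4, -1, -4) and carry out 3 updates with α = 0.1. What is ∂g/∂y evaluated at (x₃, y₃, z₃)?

∇g = (8x, 4y, 4z)
Step 1: at (4, -1, -4), ∇g = (32, -4, -16) → (4, -1, -4) − 0.1·(32, -4, -16) = (0.8, -0.6, -2.4)
Step 2: at (0.8, -0.6, -2.4), ∇g = (6.4, -2.4, -9.6) → (0.8, -0.6, -2.4) − 0.1·(6.4, -2.4, -9.6) = (0.16, -0.36, -1.44)
Step 3: at (0.16, -0.36, -1.44), ∇g = (1.28, -1.44, -5.76) → (0.16, -0.36, -1.44) − 0.1·(1.28, -1.44, -5.76) = (0.032, -0.216, -0.864)
∂g/∂y at (0.032, -0.216, -0.864) = -0.864

-0.864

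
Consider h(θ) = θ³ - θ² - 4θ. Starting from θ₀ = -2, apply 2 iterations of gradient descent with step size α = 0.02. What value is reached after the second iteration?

-2.550656

h′(θ) = 3θ² - 2θ - 4
Step 1: h′(-2) = 12; θ₁ = -2 − 0.02·12 = -2.24
Step 2: h′(-2.24) = 15.5328; θ₂ = -2.24 − 0.02·15.5328 = -2.550656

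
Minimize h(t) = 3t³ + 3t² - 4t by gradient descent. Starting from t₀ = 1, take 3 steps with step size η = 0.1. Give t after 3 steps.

0.4295191

h′(t) = 9t² + 6t - 4
Step 1: h′(1) = 11; t₁ = 1 − 0.1·11 = -0.1
Step 2: h′(-0.1) = -4.51; t₂ = -0.1 − 0.1·(-4.51) = 0.351
Step 3: h′(0.351) = -0.785191; t₃ = 0.351 − 0.1·(-0.785191) = 0.4295191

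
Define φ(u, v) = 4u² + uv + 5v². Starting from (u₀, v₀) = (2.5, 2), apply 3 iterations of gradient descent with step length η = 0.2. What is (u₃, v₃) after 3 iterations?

∇φ = (8u + v, u + 10v)
Step 1: at (2.5, 2), ∇φ = (22, 22.5) → (2.5, 2) − 0.2·(22, 22.5) = (-1.9, -2.5)
Step 2: at (-1.9, -2.5), ∇φ = (-17.7, -26.9) → (-1.9, -2.5) − 0.2·(-17.7, -26.9) = (1.64, 2.88)
Step 3: at (1.64, 2.88), ∇φ = (16, 30.44) → (1.64, 2.88) − 0.2·(16, 30.44) = (-1.56, -3.208)

(-1.56, -3.208)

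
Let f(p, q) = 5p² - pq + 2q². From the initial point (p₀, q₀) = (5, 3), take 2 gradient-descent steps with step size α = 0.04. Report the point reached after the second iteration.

(1.9808, 2.4096)

∇f = (10p - q, -p + 4q)
(p₁, q₁) = (5, 3) − 0.04·(47, 7) = (3.12, 2.72)
(p₂, q₂) = (3.12, 2.72) − 0.04·(28.48, 7.76) = (1.9808, 2.4096)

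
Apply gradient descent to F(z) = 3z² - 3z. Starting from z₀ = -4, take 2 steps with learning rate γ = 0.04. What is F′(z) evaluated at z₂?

F′(z) = 6z - 3
Step 1: F′(-4) = -27; z₁ = -4 − 0.04·(-27) = -2.92
Step 2: F′(-2.92) = -20.52; z₂ = -2.92 − 0.04·(-20.52) = -2.0992
F′(z) at (-2.0992) = -15.5952

-15.5952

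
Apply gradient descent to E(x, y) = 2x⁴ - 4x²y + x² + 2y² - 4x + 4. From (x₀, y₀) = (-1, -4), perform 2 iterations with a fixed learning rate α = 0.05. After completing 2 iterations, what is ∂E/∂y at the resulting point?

-12.81733376

∇E = (8x³ - 8xy + 2x - 4, -4x² + 4y)
Step 1: at (-1, -4), ∇E = (-46, -20) → (-1, -4) − 0.05·(-46, -20) = (1.3, -3)
Step 2: at (1.3, -3), ∇E = (47.376, -18.76) → (1.3, -3) − 0.05·(47.376, -18.76) = (-1.0688, -2.062)
∂E/∂y at (-1.0688, -2.062) = -12.81733376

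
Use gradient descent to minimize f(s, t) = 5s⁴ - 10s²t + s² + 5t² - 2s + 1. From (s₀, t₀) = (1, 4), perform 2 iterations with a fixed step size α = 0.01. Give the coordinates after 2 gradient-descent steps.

(1.9528, 3.586)

∇f = (20s³ - 20st + 2s - 2, -10s² + 10t)
Step 1: at (1, 4), ∇f = (-60, 30) → (1, 4) − 0.01·(-60, 30) = (1.6, 3.7)
Step 2: at (1.6, 3.7), ∇f = (-35.28, 11.4) → (1.6, 3.7) − 0.01·(-35.28, 11.4) = (1.9528, 3.586)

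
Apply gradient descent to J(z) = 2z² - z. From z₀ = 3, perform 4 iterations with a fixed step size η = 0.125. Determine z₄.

J′(z) = 4z - 1
z₁ = 3 − 0.125·11 = 1.625
z₂ = 1.625 − 0.125·5.5 = 0.9375
z₃ = 0.9375 − 0.125·2.75 = 0.59375
z₄ = 0.59375 − 0.125·1.375 = 0.421875

0.421875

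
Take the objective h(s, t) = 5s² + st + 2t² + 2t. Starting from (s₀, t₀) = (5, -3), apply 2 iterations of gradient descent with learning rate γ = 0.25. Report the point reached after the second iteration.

∇h = (10s + t, s + 4t + 2)
Step 1: at (5, -3), ∇h = (47, -5) → (5, -3) − 0.25·(47, -5) = (-6.75, -1.75)
Step 2: at (-6.75, -1.75), ∇h = (-69.25, -11.75) → (-6.75, -1.75) − 0.25·(-69.25, -11.75) = (10.5625, 1.1875)

(10.5625, 1.1875)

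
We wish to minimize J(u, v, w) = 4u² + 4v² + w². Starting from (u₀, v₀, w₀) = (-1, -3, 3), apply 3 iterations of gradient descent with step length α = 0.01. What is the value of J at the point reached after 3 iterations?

32.226781481536

∇J = (8u, 8v, 2w)
(u₁, v₁, w₁) = (-1, -3, 3) − 0.01·(-8, -24, 6) = (-0.92, -2.76, 2.94)
(u₂, v₂, w₂) = (-0.92, -2.76, 2.94) − 0.01·(-7.36, -22.08, 5.88) = (-0.8464, -2.5392, 2.8812)
(u₃, v₃, w₃) = (-0.8464, -2.5392, 2.8812) − 0.01·(-6.7712, -20.3136, 5.7624) = (-0.778688, -2.336064, 2.823576)
J(-0.778688, -2.336064, 2.823576) = 32.226781481536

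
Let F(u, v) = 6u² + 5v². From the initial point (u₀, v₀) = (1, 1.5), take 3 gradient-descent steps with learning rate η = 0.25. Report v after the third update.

∇F = (12u, 10v)
Step 1: at (1, 1.5), ∇F = (12, 15) → (1, 1.5) − 0.25·(12, 15) = (-2, -2.25)
Step 2: at (-2, -2.25), ∇F = (-24, -22.5) → (-2, -2.25) − 0.25·(-24, -22.5) = (4, 3.375)
Step 3: at (4, 3.375), ∇F = (48, 33.75) → (4, 3.375) − 0.25·(48, 33.75) = (-8, -5.0625)
v = -5.0625

-5.0625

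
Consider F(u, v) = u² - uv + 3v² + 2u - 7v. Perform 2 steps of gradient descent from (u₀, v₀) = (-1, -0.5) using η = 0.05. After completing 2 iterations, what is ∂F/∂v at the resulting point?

-4.3925

∇F = (2u - v + 2, -u + 6v - 7)
Step 1: at (-1, -0.5), ∇F = (0.5, -9) → (-1, -0.5) − 0.05·(0.5, -9) = (-1.025, -0.05)
Step 2: at (-1.025, -0.05), ∇F = (0, -6.275) → (-1.025, -0.05) − 0.05·(0, -6.275) = (-1.025, 0.26375)
∂F/∂v at (-1.025, 0.26375) = -4.3925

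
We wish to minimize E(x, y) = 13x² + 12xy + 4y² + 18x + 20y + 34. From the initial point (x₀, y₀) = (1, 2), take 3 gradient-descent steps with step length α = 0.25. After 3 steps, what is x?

-787.75

∇E = (26x + 12y + 18, 12x + 8y + 20)
(x₁, y₁) = (1, 2) − 0.25·(68, 48) = (-16, -10)
(x₂, y₂) = (-16, -10) − 0.25·(-518, -252) = (113.5, 53)
(x₃, y₃) = (113.5, 53) − 0.25·(3605, 1806) = (-787.75, -398.5)
x = -787.75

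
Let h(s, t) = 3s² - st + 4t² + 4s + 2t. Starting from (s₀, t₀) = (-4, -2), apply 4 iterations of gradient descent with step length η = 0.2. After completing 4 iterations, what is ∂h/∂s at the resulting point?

∇h = (6s - t + 4, -s + 8t + 2)
Step 1: at (-4, -2), ∇h = (-18, -10) → (-4, -2) − 0.2·(-18, -10) = (-0.4, 0)
Step 2: at (-0.4, 0), ∇h = (1.6, 2.4) → (-0.4, 0) − 0.2·(1.6, 2.4) = (-0.72, -0.48)
Step 3: at (-0.72, -0.48), ∇h = (0.16, -1.12) → (-0.72, -0.48) − 0.2·(0.16, -1.12) = (-0.752, -0.256)
Step 4: at (-0.752, -0.256), ∇h = (-0.256, 0.704) → (-0.752, -0.256) − 0.2·(-0.256, 0.704) = (-0.7008, -0.3968)
∂h/∂s at (-0.7008, -0.3968) = 0.192

0.192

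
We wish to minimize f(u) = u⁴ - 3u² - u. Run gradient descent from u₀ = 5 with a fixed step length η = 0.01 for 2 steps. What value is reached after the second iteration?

0.33740836

f′(u) = 4u³ - 6u - 1
Step 1: f′(5) = 469; u₁ = 5 − 0.01·469 = 0.31
Step 2: f′(0.31) = -2.740836; u₂ = 0.31 − 0.01·(-2.740836) = 0.33740836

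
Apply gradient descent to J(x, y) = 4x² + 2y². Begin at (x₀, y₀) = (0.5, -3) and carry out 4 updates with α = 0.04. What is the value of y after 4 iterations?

-1.49361408

∇J = (8x, 4y)
Step 1: at (0.5, -3), ∇J = (4, -12) → (0.5, -3) − 0.04·(4, -12) = (0.34, -2.52)
Step 2: at (0.34, -2.52), ∇J = (2.72, -10.08) → (0.34, -2.52) − 0.04·(2.72, -10.08) = (0.2312, -2.1168)
Step 3: at (0.2312, -2.1168), ∇J = (1.8496, -8.4672) → (0.2312, -2.1168) − 0.04·(1.8496, -8.4672) = (0.157216, -1.778112)
Step 4: at (0.157216, -1.778112), ∇J = (1.257728, -7.112448) → (0.157216, -1.778112) − 0.04·(1.257728, -7.112448) = (0.10690688, -1.49361408)
y = -1.49361408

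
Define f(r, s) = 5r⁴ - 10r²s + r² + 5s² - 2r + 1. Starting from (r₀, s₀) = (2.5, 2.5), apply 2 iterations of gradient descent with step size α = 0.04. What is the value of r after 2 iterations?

86.3597824

∇f = (20r³ - 20rs + 2r - 2, -10r² + 10s)
(r₁, s₁) = (2.5, 2.5) − 0.04·(190.5, -37.5) = (-5.12, 4)
(r₂, s₂) = (-5.12, 4) − 0.04·(-2286.99456, -222.144) = (86.3597824, 12.88576)
r = 86.3597824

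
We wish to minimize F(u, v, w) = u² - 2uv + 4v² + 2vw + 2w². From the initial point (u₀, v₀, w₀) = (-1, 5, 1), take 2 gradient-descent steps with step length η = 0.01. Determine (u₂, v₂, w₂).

(-0.7712, 4.1604, 0.7344)

∇F = (2u - 2v, -2u + 8v + 2w, 2v + 4w)
(u₁, v₁, w₁) = (-1, 5, 1) − 0.01·(-12, 44, 14) = (-0.88, 4.56, 0.86)
(u₂, v₂, w₂) = (-0.88, 4.56, 0.86) − 0.01·(-10.88, 39.96, 12.56) = (-0.7712, 4.1604, 0.7344)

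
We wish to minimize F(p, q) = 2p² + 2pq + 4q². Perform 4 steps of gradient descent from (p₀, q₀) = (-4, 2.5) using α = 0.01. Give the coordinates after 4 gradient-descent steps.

(-3.57225824, 2.06223752)

∇F = (4p + 2q, 2p + 8q)
Step 1: at (-4, 2.5), ∇F = (-11, 12) → (-4, 2.5) − 0.01·(-11, 12) = (-3.89, 2.38)
Step 2: at (-3.89, 2.38), ∇F = (-10.8, 11.26) → (-3.89, 2.38) − 0.01·(-10.8, 11.26) = (-3.782, 2.2674)
Step 3: at (-3.782, 2.2674), ∇F = (-10.5932, 10.5752) → (-3.782, 2.2674) − 0.01·(-10.5932, 10.5752) = (-3.676068, 2.161648)
Step 4: at (-3.676068, 2.161648), ∇F = (-10.380976, 9.941048) → (-3.676068, 2.161648) − 0.01·(-10.380976, 9.941048) = (-3.57225824, 2.06223752)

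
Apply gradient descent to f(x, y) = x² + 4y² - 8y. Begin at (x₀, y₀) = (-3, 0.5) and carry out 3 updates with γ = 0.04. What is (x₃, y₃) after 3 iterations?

(-2.336064, 0.842784)

∇f = (2x, 8y - 8)
Step 1: at (-3, 0.5), ∇f = (-6, -4) → (-3, 0.5) − 0.04·(-6, -4) = (-2.76, 0.66)
Step 2: at (-2.76, 0.66), ∇f = (-5.52, -2.72) → (-2.76, 0.66) − 0.04·(-5.52, -2.72) = (-2.5392, 0.7688)
Step 3: at (-2.5392, 0.7688), ∇f = (-5.0784, -1.8496) → (-2.5392, 0.7688) − 0.04·(-5.0784, -1.8496) = (-2.336064, 0.842784)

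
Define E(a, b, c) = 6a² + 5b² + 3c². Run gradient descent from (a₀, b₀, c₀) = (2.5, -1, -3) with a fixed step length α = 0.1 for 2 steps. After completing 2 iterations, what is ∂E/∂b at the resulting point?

0

∇E = (12a, 10b, 6c)
(a₁, b₁, c₁) = (2.5, -1, -3) − 0.1·(30, -10, -18) = (-0.5, 0, -1.2)
(a₂, b₂, c₂) = (-0.5, 0, -1.2) − 0.1·(-6, 0, -7.2) = (0.1, 0, -0.48)
∂E/∂b at (0.1, 0, -0.48) = 0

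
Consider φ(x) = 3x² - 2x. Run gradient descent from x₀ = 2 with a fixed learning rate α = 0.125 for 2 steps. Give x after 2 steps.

φ′(x) = 6x - 2
x₁ = 2 − 0.125·10 = 0.75
x₂ = 0.75 − 0.125·2.5 = 0.4375

0.4375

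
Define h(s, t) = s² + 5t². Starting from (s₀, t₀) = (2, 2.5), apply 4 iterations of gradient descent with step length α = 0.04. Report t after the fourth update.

0.324

∇h = (2s, 10t)
Step 1: at (2, 2.5), ∇h = (4, 25) → (2, 2.5) − 0.04·(4, 25) = (1.84, 1.5)
Step 2: at (1.84, 1.5), ∇h = (3.68, 15) → (1.84, 1.5) − 0.04·(3.68, 15) = (1.6928, 0.9)
Step 3: at (1.6928, 0.9), ∇h = (3.3856, 9) → (1.6928, 0.9) − 0.04·(3.3856, 9) = (1.557376, 0.54)
Step 4: at (1.557376, 0.54), ∇h = (3.114752, 5.4) → (1.557376, 0.54) − 0.04·(3.114752, 5.4) = (1.43278592, 0.324)
t = 0.324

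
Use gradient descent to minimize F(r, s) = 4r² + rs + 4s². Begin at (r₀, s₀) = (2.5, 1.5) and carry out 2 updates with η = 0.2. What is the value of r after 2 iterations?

∇F = (8r + s, r + 8s)
Step 1: at (2.5, 1.5), ∇F = (21.5, 14.5) → (2.5, 1.5) − 0.2·(21.5, 14.5) = (-1.8, -1.4)
Step 2: at (-1.8, -1.4), ∇F = (-15.8, -13) → (-1.8, -1.4) − 0.2·(-15.8, -13) = (1.36, 1.2)
r = 1.36

1.36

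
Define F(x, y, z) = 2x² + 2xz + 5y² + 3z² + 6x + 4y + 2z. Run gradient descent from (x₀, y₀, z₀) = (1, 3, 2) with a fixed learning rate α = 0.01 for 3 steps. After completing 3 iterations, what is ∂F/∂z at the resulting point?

12.54928

∇F = (4x + 2z + 6, 10y + 4, 2x + 6z + 2)
Step 1: at (1, 3, 2), ∇F = (14, 34, 16) → (1, 3, 2) − 0.01·(14, 34, 16) = (0.86, 2.66, 1.84)
Step 2: at (0.86, 2.66, 1.84), ∇F = (13.12, 30.6, 14.76) → (0.86, 2.66, 1.84) − 0.01·(13.12, 30.6, 14.76) = (0.7288, 2.354, 1.6924)
Step 3: at (0.7288, 2.354, 1.6924), ∇F = (12.3, 27.54, 13.612) → (0.7288, 2.354, 1.6924) − 0.01·(12.3, 27.54, 13.612) = (0.6058, 2.0786, 1.55628)
∂F/∂z at (0.6058, 2.0786, 1.55628) = 12.54928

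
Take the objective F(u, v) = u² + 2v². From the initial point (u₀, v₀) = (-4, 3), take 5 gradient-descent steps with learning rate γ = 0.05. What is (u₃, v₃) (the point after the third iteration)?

∇F = (2u, 4v)
(u₁, v₁) = (-4, 3) − 0.05·(-8, 12) = (-3.6, 2.4)
(u₂, v₂) = (-3.6, 2.4) − 0.05·(-7.2, 9.6) = (-3.24, 1.92)
(u₃, v₃) = (-3.24, 1.92) − 0.05·(-6.48, 7.68) = (-2.916, 1.536)

(-2.916, 1.536)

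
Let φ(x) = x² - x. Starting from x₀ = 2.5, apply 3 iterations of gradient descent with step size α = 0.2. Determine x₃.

0.932

φ′(x) = 2x - 1
x₁ = 2.5 − 0.2·4 = 1.7
x₂ = 1.7 − 0.2·2.4 = 1.22
x₃ = 1.22 − 0.2·1.44 = 0.932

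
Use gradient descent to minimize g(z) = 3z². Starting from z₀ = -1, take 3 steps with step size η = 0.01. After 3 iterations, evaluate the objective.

2.069609343168

g′(z) = 6z
z₁ = -1 − 0.01·(-6) = -0.94
z₂ = -0.94 − 0.01·(-5.64) = -0.8836
z₃ = -0.8836 − 0.01·(-5.3016) = -0.830584
g(-0.830584) = 2.069609343168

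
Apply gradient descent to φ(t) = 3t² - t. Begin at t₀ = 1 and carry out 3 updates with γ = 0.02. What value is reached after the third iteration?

0.73456

φ′(t) = 6t - 1
t₁ = 1 − 0.02·5 = 0.9
t₂ = 0.9 − 0.02·4.4 = 0.812
t₃ = 0.812 − 0.02·3.872 = 0.73456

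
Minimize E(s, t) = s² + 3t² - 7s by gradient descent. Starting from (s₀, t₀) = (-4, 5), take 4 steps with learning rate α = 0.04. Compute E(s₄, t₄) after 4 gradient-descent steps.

24.96632251990016

∇E = (2s - 7, 6t)
(s₁, t₁) = (-4, 5) − 0.04·(-15, 30) = (-3.4, 3.8)
(s₂, t₂) = (-3.4, 3.8) − 0.04·(-13.8, 22.8) = (-2.848, 2.888)
(s₃, t₃) = (-2.848, 2.888) − 0.04·(-12.696, 17.328) = (-2.34016, 2.19488)
(s₄, t₄) = (-2.34016, 2.19488) − 0.04·(-11.68032, 13.16928) = (-1.8729472, 1.6681088)
E(-1.8729472, 1.6681088) = 24.96632251990016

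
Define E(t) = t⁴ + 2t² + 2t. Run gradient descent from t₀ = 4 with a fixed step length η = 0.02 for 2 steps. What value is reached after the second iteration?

-1.14225664

E′(t) = 4t³ + 4t + 2
Step 1: E′(4) = 274; t₁ = 4 − 0.02·274 = -1.48
Step 2: E′(-1.48) = -16.887168; t₂ = -1.48 − 0.02·(-16.887168) = -1.14225664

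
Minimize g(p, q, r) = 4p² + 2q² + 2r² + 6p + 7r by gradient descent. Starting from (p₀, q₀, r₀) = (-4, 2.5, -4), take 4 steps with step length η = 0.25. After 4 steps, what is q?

∇g = (8p + 6, 4q, 4r + 7)
Step 1: at (-4, 2.5, -4), ∇g = (-26, 10, -9) → (-4, 2.5, -4) − 0.25·(-26, 10, -9) = (2.5, 0, -1.75)
Step 2: at (2.5, 0, -1.75), ∇g = (26, 0, 0) → (2.5, 0, -1.75) − 0.25·(26, 0, 0) = (-4, 0, -1.75)
Step 3: at (-4, 0, -1.75), ∇g = (-26, 0, 0) → (-4, 0, -1.75) − 0.25·(-26, 0, 0) = (2.5, 0, -1.75)
Step 4: at (2.5, 0, -1.75), ∇g = (26, 0, 0) → (2.5, 0, -1.75) − 0.25·(26, 0, 0) = (-4, 0, -1.75)
q = 0

0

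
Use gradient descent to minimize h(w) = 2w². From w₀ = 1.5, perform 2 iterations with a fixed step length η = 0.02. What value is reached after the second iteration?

1.2696

h′(w) = 4w
w₁ = 1.5 − 0.02·6 = 1.38
w₂ = 1.38 − 0.02·5.52 = 1.2696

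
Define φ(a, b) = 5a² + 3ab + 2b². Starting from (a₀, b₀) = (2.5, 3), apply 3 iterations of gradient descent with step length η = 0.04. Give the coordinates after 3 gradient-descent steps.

(0.0432, 1.401408)

∇φ = (10a + 3b, 3a + 4b)
(a₁, b₁) = (2.5, 3) − 0.04·(34, 19.5) = (1.14, 2.22)
(a₂, b₂) = (1.14, 2.22) − 0.04·(18.06, 12.3) = (0.4176, 1.728)
(a₃, b₃) = (0.4176, 1.728) − 0.04·(9.36, 8.1648) = (0.0432, 1.401408)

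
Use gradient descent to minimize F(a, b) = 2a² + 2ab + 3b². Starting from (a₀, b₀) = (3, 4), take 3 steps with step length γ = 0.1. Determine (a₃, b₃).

(0.2, 0)

∇F = (4a + 2b, 2a + 6b)
Step 1: at (3, 4), ∇F = (20, 30) → (3, 4) − 0.1·(20, 30) = (1, 1)
Step 2: at (1, 1), ∇F = (6, 8) → (1, 1) − 0.1·(6, 8) = (0.4, 0.2)
Step 3: at (0.4, 0.2), ∇F = (2, 2) → (0.4, 0.2) − 0.1·(2, 2) = (0.2, 0)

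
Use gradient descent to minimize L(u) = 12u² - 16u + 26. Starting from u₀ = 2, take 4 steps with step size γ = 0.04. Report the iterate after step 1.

L′(u) = 24u - 16
Step 1: L′(2) = 32; u₁ = 2 − 0.04·32 = 0.72

0.72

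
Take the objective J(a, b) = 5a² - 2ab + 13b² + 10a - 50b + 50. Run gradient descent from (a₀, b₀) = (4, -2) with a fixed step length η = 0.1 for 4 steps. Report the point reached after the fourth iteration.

∇J = (10a - 2b + 10, -2a + 26b - 50)
Step 1: at (4, -2), ∇J = (54, -110) → (4, -2) − 0.1·(54, -110) = (-1.4, 9)
Step 2: at (-1.4, 9), ∇J = (-22, 186.8) → (-1.4, 9) − 0.1·(-22, 186.8) = (0.8, -9.68)
Step 3: at (0.8, -9.68), ∇J = (37.36, -303.28) → (0.8, -9.68) − 0.1·(37.36, -303.28) = (-2.936, 20.648)
Step 4: at (-2.936, 20.648), ∇J = (-60.656, 492.72) → (-2.936, 20.648) − 0.1·(-60.656, 492.72) = (3.1296, -28.624)

(3.1296, -28.624)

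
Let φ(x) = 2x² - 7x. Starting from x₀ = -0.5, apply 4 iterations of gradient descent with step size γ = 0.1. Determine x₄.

1.4584

φ′(x) = 4x - 7
x₁ = -0.5 − 0.1·(-9) = 0.4
x₂ = 0.4 − 0.1·(-5.4) = 0.94
x₃ = 0.94 − 0.1·(-3.24) = 1.264
x₄ = 1.264 − 0.1·(-1.944) = 1.4584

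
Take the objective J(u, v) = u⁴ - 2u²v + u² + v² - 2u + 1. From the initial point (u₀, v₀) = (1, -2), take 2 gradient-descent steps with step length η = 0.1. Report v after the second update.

-1.112

∇J = (4u³ - 4uv + 2u - 2, -2u² + 2v)
Step 1: at (1, -2), ∇J = (12, -6) → (1, -2) − 0.1·(12, -6) = (-0.2, -1.4)
Step 2: at (-0.2, -1.4), ∇J = (-3.552, -2.88) → (-0.2, -1.4) − 0.1·(-3.552, -2.88) = (0.1552, -1.112)
v = -1.112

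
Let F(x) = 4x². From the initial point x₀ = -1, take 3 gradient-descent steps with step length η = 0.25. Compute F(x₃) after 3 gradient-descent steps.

4

F′(x) = 8x
x₁ = -1 − 0.25·(-8) = 1
x₂ = 1 − 0.25·8 = -1
x₃ = -1 − 0.25·(-8) = 1
F(1) = 4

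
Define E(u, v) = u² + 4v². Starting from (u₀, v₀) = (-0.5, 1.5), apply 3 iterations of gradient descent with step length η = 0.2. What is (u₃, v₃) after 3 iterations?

∇E = (2u, 8v)
Step 1: at (-0.5, 1.5), ∇E = (-1, 12) → (-0.5, 1.5) − 0.2·(-1, 12) = (-0.3, -0.9)
Step 2: at (-0.3, -0.9), ∇E = (-0.6, -7.2) → (-0.3, -0.9) − 0.2·(-0.6, -7.2) = (-0.18, 0.54)
Step 3: at (-0.18, 0.54), ∇E = (-0.36, 4.32) → (-0.18, 0.54) − 0.2·(-0.36, 4.32) = (-0.108, -0.324)

(-0.108, -0.324)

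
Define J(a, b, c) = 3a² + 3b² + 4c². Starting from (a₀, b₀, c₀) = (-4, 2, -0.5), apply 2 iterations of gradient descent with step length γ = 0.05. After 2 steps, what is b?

∇J = (6a, 6b, 8c)
(a₁, b₁, c₁) = (-4, 2, -0.5) − 0.05·(-24, 12, -4) = (-2.8, 1.4, -0.3)
(a₂, b₂, c₂) = (-2.8, 1.4, -0.3) − 0.05·(-16.8, 8.4, -2.4) = (-1.96, 0.98, -0.18)
b = 0.98

0.98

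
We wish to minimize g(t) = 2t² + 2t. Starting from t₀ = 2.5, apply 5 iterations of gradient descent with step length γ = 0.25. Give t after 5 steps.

-0.5

g′(t) = 4t + 2
t₁ = 2.5 − 0.25·12 = -0.5
t₂ = -0.5 − 0.25·0 = -0.5
t₃ = -0.5 − 0.25·0 = -0.5
t₄ = -0.5 − 0.25·0 = -0.5
t₅ = -0.5 − 0.25·0 = -0.5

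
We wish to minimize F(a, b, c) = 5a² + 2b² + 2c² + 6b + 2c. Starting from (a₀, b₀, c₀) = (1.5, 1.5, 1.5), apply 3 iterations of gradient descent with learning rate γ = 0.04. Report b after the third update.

0.278112

∇F = (10a, 4b + 6, 4c + 2)
Step 1: at (1.5, 1.5, 1.5), ∇F = (15, 12, 8) → (1.5, 1.5, 1.5) − 0.04·(15, 12, 8) = (0.9, 1.02, 1.18)
Step 2: at (0.9, 1.02, 1.18), ∇F = (9, 10.08, 6.72) → (0.9, 1.02, 1.18) − 0.04·(9, 10.08, 6.72) = (0.54, 0.6168, 0.9112)
Step 3: at (0.54, 0.6168, 0.9112), ∇F = (5.4, 8.4672, 5.6448) → (0.54, 0.6168, 0.9112) − 0.04·(5.4, 8.4672, 5.6448) = (0.324, 0.278112, 0.685408)
b = 0.278112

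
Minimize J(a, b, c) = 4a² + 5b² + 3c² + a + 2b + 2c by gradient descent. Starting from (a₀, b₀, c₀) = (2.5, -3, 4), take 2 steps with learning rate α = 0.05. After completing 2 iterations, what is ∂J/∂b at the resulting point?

∇J = (8a + 1, 10b + 2, 6c + 2)
(a₁, b₁, c₁) = (2.5, -3, 4) − 0.05·(21, -28, 26) = (1.45, -1.6, 2.7)
(a₂, b₂, c₂) = (1.45, -1.6, 2.7) − 0.05·(12.6, -14, 18.2) = (0.82, -0.9, 1.79)
∂J/∂b at (0.82, -0.9, 1.79) = -7

-7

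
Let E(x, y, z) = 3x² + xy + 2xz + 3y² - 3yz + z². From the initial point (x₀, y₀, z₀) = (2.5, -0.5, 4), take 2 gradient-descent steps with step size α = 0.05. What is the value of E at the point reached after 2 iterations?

9.517934375

∇E = (6x + y + 2z, x + 6y - 3z, 2x - 3y + 2z)
Step 1: at (2.5, -0.5, 4), ∇E = (22.5, -12.5, 14.5) → (2.5, -0.5, 4) − 0.05·(22.5, -12.5, 14.5) = (1.375, 0.125, 3.275)
Step 2: at (1.375, 0.125, 3.275), ∇E = (14.925, -7.7, 8.925) → (1.375, 0.125, 3.275) − 0.05·(14.925, -7.7, 8.925) = (0.62875, 0.51, 2.82875)
E(0.62875, 0.51, 2.82875) = 9.517934375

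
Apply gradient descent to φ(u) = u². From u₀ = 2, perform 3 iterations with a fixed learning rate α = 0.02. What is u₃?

1.769472

φ′(u) = 2u
u₁ = 2 − 0.02·4 = 1.92
u₂ = 1.92 − 0.02·3.84 = 1.8432
u₃ = 1.8432 − 0.02·3.6864 = 1.769472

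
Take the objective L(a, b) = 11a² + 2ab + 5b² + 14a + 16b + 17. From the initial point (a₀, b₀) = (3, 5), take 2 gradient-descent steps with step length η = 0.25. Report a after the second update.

∇L = (22a + 2b + 14, 2a + 10b + 16)
(a₁, b₁) = (3, 5) − 0.25·(90, 72) = (-19.5, -13)
(a₂, b₂) = (-19.5, -13) − 0.25·(-441, -153) = (90.75, 25.25)
a = 90.75

90.75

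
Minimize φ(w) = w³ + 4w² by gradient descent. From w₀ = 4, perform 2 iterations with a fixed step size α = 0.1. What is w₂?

φ′(w) = 3w² + 8w
w₁ = 4 − 0.1·80 = -4
w₂ = -4 − 0.1·16 = -5.6

-5.6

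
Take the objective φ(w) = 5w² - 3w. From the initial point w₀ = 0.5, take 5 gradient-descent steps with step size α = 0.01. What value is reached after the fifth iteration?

φ′(w) = 10w - 3
w₁ = 0.5 − 0.01·2 = 0.48
w₂ = 0.48 − 0.01·1.8 = 0.462
w₃ = 0.462 − 0.01·1.62 = 0.4458
w₄ = 0.4458 − 0.01·1.458 = 0.43122
w₅ = 0.43122 − 0.01·1.3122 = 0.418098

0.418098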